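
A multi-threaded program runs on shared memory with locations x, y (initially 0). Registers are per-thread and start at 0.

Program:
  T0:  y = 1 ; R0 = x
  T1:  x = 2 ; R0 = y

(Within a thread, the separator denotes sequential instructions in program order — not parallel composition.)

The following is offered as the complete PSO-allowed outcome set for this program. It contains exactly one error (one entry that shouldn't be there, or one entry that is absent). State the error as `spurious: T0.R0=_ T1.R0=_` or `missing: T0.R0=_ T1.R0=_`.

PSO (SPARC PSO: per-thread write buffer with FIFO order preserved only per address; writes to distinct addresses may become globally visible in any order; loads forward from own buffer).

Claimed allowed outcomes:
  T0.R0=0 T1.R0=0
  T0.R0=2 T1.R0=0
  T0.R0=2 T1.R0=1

missing: T0.R0=0 T1.R0=1

outcome vector order: (T0.R0,T1.R0)
PSO: 4 outcomes — {<0 0>, <0 1>, <2 0>, <2 1>}
PSO∖claimed = {<0 1>}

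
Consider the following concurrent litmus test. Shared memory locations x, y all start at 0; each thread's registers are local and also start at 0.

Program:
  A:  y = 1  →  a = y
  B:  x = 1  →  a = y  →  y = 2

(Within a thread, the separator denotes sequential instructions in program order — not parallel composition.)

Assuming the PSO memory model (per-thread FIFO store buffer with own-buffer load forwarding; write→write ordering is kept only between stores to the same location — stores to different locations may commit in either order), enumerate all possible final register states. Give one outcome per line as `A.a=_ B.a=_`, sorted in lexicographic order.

outcome vector order: (A.a,B.a)
|PSO outcomes| = 4

A.a=1 B.a=0
A.a=1 B.a=1
A.a=2 B.a=0
A.a=2 B.a=1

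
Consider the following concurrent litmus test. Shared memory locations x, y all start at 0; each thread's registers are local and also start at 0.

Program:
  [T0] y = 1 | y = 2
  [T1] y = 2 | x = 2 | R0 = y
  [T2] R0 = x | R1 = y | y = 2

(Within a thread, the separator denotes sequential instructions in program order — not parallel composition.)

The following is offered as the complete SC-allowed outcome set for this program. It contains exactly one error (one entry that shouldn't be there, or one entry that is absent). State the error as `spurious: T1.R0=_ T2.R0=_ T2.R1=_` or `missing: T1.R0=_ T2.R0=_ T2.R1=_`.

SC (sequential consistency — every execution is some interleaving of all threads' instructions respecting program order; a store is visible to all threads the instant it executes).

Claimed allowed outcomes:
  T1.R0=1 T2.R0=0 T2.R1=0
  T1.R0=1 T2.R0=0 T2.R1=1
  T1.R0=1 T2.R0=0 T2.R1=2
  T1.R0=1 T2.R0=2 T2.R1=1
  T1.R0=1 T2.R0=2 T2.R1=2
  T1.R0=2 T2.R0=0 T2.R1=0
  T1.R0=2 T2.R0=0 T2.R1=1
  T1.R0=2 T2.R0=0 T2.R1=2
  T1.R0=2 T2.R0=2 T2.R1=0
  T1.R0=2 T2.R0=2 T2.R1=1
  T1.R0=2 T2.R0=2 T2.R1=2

outcome vector order: (T1.R0,T2.R0,T2.R1)
under SC → 1/0/0 1/0/1 1/0/2 1/2/1 1/2/2 2/0/0 2/0/1 2/0/2 2/2/1 2/2/2
claimed∖SC = {2/2/0}

spurious: T1.R0=2 T2.R0=2 T2.R1=0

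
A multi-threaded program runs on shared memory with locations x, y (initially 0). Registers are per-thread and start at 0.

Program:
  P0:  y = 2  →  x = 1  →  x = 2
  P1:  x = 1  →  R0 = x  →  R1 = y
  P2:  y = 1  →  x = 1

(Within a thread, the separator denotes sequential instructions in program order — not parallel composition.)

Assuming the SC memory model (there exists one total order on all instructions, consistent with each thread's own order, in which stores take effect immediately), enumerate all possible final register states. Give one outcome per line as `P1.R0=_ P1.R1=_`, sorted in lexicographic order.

P1.R0=1 P1.R1=0
P1.R0=1 P1.R1=1
P1.R0=1 P1.R1=2
P1.R0=2 P1.R1=1
P1.R0=2 P1.R1=2

outcome vector order: (P1.R0,P1.R1)
|SC outcomes| = 5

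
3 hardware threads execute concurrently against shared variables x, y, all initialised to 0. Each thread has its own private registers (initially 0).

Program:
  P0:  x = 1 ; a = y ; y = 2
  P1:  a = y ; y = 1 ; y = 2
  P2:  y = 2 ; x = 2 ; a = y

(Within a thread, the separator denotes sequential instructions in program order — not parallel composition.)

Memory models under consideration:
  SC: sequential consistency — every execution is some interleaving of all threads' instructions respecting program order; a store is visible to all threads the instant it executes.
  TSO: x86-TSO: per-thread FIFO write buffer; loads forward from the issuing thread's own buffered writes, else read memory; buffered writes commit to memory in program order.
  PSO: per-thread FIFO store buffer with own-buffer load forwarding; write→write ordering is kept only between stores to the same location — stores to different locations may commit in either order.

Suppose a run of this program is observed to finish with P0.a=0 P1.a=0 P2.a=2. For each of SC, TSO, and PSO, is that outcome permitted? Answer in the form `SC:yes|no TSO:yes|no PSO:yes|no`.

outcome vector order: (P0.a,P1.a,P2.a)
[SC] allowed = {(0,0,1), (0,0,2), (0,2,1), (0,2,2), (1,0,1), (1,0,2), (1,2,1), (1,2,2), (2,0,1), (2,0,2), (2,2,1), (2,2,2)}
[TSO] allowed = {(0,0,1), (0,0,2), (0,2,1), (0,2,2), (1,0,1), (1,0,2), (1,2,1), (1,2,2), (2,0,1), (2,0,2), (2,2,1), (2,2,2)}
[PSO] allowed = {(0,0,1), (0,0,2), (0,2,1), (0,2,2), (1,0,1), (1,0,2), (1,2,1), (1,2,2), (2,0,1), (2,0,2), (2,2,1), (2,2,2)}
target (0,0,2) ∈ {SC,TSO,PSO}

SC:yes TSO:yes PSO:yes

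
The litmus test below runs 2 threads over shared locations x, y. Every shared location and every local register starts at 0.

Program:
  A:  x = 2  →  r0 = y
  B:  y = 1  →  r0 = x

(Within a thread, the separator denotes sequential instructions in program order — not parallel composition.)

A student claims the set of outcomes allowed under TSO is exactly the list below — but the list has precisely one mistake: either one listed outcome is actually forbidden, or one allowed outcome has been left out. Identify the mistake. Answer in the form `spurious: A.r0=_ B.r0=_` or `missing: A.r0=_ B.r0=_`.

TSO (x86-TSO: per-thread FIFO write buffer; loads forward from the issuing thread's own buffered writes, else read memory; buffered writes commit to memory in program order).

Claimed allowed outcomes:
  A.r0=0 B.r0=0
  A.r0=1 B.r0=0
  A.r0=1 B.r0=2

missing: A.r0=0 B.r0=2

outcome vector order: (A.r0,B.r0)
under TSO → 0/0; 0/2; 1/0; 1/2
TSO∖claimed = {0/2}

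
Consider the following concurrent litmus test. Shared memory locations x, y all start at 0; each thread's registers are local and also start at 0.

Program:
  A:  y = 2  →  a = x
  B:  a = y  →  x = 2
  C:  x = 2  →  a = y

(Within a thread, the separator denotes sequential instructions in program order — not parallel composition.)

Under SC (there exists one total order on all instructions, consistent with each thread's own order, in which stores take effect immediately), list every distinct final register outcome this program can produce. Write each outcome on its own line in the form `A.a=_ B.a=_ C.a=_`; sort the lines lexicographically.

outcome vector order: (A.a,B.a,C.a)
|SC outcomes| = 6

A.a=0 B.a=0 C.a=2
A.a=0 B.a=2 C.a=2
A.a=2 B.a=0 C.a=0
A.a=2 B.a=0 C.a=2
A.a=2 B.a=2 C.a=0
A.a=2 B.a=2 C.a=2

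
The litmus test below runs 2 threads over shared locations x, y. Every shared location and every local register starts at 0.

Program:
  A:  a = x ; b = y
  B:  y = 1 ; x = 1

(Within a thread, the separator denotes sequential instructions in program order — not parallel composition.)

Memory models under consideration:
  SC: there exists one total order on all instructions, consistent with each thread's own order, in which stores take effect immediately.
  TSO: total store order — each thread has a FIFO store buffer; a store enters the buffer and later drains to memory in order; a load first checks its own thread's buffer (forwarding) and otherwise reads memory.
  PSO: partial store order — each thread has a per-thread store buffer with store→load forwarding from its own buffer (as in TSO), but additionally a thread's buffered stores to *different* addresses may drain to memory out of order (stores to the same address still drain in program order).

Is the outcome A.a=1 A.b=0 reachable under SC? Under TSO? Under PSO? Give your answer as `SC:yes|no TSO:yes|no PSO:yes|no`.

SC:no TSO:no PSO:yes

outcome vector order: (A.a,A.b)
under SC → 0/0 0/1 1/1
under TSO → 0/0 0/1 1/1
under PSO → 0/0 0/1 1/0 1/1
target 1/0 ∈ {PSO}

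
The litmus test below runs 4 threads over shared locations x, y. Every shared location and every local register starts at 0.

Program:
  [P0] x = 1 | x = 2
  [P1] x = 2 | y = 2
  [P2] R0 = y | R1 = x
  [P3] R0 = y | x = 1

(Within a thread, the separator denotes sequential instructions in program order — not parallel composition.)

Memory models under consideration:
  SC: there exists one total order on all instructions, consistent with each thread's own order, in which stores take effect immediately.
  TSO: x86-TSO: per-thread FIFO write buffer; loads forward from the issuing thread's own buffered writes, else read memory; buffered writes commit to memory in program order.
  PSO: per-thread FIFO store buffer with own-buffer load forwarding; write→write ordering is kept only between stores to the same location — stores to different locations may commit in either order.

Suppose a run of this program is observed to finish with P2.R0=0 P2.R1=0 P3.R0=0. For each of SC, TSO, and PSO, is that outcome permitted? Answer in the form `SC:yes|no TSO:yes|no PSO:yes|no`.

outcome vector order: (P2.R0,P2.R1,P3.R0)
SC: 10 outcomes — {0/0/0, 0/0/2, 0/1/0, 0/1/2, 0/2/0, 0/2/2, 2/1/0, 2/1/2, 2/2/0, 2/2/2}
TSO: 10 outcomes — {0/0/0, 0/0/2, 0/1/0, 0/1/2, 0/2/0, 0/2/2, 2/1/0, 2/1/2, 2/2/0, 2/2/2}
PSO: 12 outcomes — {0/0/0, 0/0/2, 0/1/0, 0/1/2, 0/2/0, 0/2/2, 2/0/0, 2/0/2, 2/1/0, 2/1/2, 2/2/0, 2/2/2}
target 0/0/0 ∈ {SC,TSO,PSO}

SC:yes TSO:yes PSO:yes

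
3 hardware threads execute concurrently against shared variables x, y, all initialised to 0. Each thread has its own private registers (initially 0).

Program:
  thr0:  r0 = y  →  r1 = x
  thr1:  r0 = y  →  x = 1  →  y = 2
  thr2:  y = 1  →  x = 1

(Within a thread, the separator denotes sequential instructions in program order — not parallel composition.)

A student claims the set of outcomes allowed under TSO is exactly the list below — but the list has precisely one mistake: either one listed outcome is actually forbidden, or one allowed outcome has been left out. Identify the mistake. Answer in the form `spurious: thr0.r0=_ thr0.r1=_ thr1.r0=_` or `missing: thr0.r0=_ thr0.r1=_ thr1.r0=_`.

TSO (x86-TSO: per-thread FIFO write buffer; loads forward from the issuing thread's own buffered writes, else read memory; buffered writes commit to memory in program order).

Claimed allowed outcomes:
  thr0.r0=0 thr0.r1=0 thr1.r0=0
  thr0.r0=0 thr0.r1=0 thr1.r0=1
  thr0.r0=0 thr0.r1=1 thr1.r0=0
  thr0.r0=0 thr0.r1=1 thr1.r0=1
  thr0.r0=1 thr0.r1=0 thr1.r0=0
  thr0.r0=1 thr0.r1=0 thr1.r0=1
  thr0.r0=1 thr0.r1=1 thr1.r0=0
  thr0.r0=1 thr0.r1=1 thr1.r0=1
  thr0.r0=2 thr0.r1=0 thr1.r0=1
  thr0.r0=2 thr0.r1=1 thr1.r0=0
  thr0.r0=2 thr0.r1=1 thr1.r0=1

outcome vector order: (thr0.r0,thr0.r1,thr1.r0)
[TSO] allowed = {000, 001, 010, 011, 100, 101, 110, 111, 210, 211}
claimed∖TSO = {201}

spurious: thr0.r0=2 thr0.r1=0 thr1.r0=1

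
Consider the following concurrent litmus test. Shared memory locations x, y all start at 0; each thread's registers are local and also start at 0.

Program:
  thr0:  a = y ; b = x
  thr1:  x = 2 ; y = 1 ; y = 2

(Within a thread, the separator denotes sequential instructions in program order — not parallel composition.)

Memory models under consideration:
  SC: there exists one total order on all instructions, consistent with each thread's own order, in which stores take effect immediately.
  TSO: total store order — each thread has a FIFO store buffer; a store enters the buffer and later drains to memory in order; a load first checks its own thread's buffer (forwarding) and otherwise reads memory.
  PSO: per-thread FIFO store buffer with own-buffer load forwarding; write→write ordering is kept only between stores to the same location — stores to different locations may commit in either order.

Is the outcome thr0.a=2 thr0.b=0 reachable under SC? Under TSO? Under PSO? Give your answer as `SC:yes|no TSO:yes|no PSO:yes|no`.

outcome vector order: (thr0.a,thr0.b)
[SC] allowed = {(0,0); (0,2); (1,2); (2,2)}
[TSO] allowed = {(0,0); (0,2); (1,2); (2,2)}
[PSO] allowed = {(0,0); (0,2); (1,0); (1,2); (2,0); (2,2)}
target (2,0) ∈ {PSO}

SC:no TSO:no PSO:yes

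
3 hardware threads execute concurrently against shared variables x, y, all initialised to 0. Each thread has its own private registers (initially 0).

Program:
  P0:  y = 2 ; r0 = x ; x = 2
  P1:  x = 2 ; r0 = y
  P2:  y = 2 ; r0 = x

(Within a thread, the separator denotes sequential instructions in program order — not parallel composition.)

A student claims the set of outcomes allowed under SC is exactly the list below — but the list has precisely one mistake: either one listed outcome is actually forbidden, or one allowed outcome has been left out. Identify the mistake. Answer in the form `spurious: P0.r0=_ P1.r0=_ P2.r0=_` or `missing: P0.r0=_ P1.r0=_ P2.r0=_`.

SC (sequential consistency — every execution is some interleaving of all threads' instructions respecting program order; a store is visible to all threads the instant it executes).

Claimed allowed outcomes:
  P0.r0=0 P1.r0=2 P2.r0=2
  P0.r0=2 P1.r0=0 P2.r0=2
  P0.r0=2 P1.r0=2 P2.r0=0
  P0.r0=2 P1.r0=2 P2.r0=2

outcome vector order: (P0.r0,P1.r0,P2.r0)
[SC] allowed = {<0 2 0>; <0 2 2>; <2 0 2>; <2 2 0>; <2 2 2>}
SC∖claimed = {<0 2 0>}

missing: P0.r0=0 P1.r0=2 P2.r0=0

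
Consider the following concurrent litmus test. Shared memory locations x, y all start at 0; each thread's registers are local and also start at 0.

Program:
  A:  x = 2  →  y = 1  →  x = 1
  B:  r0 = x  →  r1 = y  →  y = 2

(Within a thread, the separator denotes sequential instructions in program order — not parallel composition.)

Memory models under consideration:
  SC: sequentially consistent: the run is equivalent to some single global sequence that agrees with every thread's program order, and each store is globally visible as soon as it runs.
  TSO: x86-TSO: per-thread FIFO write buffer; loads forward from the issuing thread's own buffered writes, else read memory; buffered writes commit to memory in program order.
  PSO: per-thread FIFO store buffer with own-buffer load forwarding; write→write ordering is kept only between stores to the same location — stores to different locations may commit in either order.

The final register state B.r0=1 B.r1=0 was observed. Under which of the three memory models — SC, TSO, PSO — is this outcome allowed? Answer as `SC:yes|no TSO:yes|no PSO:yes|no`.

SC:no TSO:no PSO:yes

outcome vector order: (B.r0,B.r1)
[SC] allowed = {<0 0>, <0 1>, <1 1>, <2 0>, <2 1>}
[TSO] allowed = {<0 0>, <0 1>, <1 1>, <2 0>, <2 1>}
[PSO] allowed = {<0 0>, <0 1>, <1 0>, <1 1>, <2 0>, <2 1>}
target <1 0> ∈ {PSO}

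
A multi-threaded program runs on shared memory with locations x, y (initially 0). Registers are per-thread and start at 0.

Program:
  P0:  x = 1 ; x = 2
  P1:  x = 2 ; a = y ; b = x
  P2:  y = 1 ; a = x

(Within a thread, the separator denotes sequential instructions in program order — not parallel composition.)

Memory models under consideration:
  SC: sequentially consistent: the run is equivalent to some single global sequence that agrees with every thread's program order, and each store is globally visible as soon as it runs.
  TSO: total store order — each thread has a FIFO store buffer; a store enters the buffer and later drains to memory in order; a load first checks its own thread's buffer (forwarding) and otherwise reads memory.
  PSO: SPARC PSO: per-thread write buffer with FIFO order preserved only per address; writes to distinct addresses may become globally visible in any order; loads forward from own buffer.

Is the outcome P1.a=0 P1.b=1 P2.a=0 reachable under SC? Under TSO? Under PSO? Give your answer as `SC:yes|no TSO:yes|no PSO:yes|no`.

outcome vector order: (P1.a,P1.b,P2.a)
SC: 10 outcomes — {(0,1,1) (0,1,2) (0,2,1) (0,2,2) (1,1,0) (1,1,1) (1,1,2) (1,2,0) (1,2,1) (1,2,2)}
TSO: 12 outcomes — {(0,1,0) (0,1,1) (0,1,2) (0,2,0) (0,2,1) (0,2,2) (1,1,0) (1,1,1) (1,1,2) (1,2,0) (1,2,1) (1,2,2)}
PSO: 12 outcomes — {(0,1,0) (0,1,1) (0,1,2) (0,2,0) (0,2,1) (0,2,2) (1,1,0) (1,1,1) (1,1,2) (1,2,0) (1,2,1) (1,2,2)}
target (0,1,0) ∈ {TSO,PSO}

SC:no TSO:yes PSO:yes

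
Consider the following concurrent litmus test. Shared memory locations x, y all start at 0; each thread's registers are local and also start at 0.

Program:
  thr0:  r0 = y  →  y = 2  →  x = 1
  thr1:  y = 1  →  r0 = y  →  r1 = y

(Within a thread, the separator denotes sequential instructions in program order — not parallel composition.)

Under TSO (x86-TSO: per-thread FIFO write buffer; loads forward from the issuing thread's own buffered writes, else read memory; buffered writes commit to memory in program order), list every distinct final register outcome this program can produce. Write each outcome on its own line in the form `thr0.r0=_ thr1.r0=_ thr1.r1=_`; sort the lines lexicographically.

thr0.r0=0 thr1.r0=1 thr1.r1=1
thr0.r0=0 thr1.r0=1 thr1.r1=2
thr0.r0=0 thr1.r0=2 thr1.r1=2
thr0.r0=1 thr1.r0=1 thr1.r1=1
thr0.r0=1 thr1.r0=1 thr1.r1=2
thr0.r0=1 thr1.r0=2 thr1.r1=2

outcome vector order: (thr0.r0,thr1.r0,thr1.r1)
|TSO outcomes| = 6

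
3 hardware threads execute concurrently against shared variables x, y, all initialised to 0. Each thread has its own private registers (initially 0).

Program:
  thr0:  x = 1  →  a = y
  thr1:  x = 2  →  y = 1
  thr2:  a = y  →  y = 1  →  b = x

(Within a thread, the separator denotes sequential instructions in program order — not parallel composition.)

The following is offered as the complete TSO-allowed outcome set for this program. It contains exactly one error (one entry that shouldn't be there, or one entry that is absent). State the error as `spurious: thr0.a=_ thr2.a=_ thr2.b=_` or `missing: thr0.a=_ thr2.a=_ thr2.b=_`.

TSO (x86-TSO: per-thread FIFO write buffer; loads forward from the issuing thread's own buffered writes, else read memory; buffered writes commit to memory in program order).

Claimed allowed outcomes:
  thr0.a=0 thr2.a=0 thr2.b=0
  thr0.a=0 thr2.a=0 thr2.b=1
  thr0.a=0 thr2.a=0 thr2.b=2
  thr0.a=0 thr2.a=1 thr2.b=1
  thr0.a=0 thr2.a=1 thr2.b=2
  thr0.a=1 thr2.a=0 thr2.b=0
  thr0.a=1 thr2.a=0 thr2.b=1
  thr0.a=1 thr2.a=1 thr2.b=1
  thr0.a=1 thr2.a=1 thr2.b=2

missing: thr0.a=1 thr2.a=0 thr2.b=2

outcome vector order: (thr0.a,thr2.a,thr2.b)
TSO: 10 outcomes — {(0,0,0); (0,0,1); (0,0,2); (0,1,1); (0,1,2); (1,0,0); (1,0,1); (1,0,2); (1,1,1); (1,1,2)}
TSO∖claimed = {(1,0,2)}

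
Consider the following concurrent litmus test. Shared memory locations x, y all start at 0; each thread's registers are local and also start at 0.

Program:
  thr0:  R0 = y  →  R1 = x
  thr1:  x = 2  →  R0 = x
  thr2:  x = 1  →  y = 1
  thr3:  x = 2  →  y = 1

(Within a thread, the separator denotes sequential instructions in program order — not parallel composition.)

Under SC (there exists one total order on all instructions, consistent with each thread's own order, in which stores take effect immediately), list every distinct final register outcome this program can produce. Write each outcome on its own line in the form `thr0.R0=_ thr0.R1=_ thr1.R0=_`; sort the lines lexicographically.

outcome vector order: (thr0.R0,thr0.R1,thr1.R0)
|SC outcomes| = 10

thr0.R0=0 thr0.R1=0 thr1.R0=1
thr0.R0=0 thr0.R1=0 thr1.R0=2
thr0.R0=0 thr0.R1=1 thr1.R0=1
thr0.R0=0 thr0.R1=1 thr1.R0=2
thr0.R0=0 thr0.R1=2 thr1.R0=1
thr0.R0=0 thr0.R1=2 thr1.R0=2
thr0.R0=1 thr0.R1=1 thr1.R0=1
thr0.R0=1 thr0.R1=1 thr1.R0=2
thr0.R0=1 thr0.R1=2 thr1.R0=1
thr0.R0=1 thr0.R1=2 thr1.R0=2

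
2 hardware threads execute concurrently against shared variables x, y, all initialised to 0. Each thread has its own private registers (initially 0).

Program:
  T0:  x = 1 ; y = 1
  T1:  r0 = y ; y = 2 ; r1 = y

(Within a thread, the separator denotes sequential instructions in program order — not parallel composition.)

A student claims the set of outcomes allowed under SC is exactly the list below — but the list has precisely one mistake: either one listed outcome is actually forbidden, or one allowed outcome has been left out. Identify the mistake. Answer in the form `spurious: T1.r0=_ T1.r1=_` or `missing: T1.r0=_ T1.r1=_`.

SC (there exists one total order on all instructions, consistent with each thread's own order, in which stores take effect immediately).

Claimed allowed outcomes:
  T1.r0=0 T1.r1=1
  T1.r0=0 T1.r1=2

outcome vector order: (T1.r0,T1.r1)
SC (3): <0 1>; <0 2>; <1 2>
SC∖claimed = {<1 2>}

missing: T1.r0=1 T1.r1=2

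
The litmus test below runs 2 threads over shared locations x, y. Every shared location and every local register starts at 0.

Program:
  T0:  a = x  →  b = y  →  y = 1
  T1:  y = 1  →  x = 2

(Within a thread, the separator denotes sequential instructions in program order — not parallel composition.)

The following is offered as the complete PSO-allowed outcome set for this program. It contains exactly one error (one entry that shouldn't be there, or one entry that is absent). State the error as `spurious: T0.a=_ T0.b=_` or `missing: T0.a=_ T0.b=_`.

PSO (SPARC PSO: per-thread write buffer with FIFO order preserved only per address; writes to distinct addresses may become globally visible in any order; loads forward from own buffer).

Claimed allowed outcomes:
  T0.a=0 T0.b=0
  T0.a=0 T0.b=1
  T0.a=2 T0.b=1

outcome vector order: (T0.a,T0.b)
PSO: 4 outcomes — {0/0; 0/1; 2/0; 2/1}
PSO∖claimed = {2/0}

missing: T0.a=2 T0.b=0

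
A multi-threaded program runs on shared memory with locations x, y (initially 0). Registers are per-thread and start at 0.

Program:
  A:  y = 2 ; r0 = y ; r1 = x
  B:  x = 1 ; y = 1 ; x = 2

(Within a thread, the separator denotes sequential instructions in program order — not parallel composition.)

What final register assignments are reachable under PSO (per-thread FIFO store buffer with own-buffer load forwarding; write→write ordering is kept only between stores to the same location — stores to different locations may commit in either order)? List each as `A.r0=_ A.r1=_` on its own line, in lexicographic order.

A.r0=1 A.r1=0
A.r0=1 A.r1=1
A.r0=1 A.r1=2
A.r0=2 A.r1=0
A.r0=2 A.r1=1
A.r0=2 A.r1=2

outcome vector order: (A.r0,A.r1)
|PSO outcomes| = 6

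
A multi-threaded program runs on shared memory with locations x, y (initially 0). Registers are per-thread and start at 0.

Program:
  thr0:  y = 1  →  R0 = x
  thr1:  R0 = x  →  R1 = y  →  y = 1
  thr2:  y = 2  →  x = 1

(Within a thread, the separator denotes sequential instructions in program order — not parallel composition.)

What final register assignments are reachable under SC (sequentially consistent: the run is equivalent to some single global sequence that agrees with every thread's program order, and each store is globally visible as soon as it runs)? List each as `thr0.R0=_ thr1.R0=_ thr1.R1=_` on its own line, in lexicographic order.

thr0.R0=0 thr1.R0=0 thr1.R1=0
thr0.R0=0 thr1.R0=0 thr1.R1=1
thr0.R0=0 thr1.R0=0 thr1.R1=2
thr0.R0=0 thr1.R0=1 thr1.R1=1
thr0.R0=0 thr1.R0=1 thr1.R1=2
thr0.R0=1 thr1.R0=0 thr1.R1=0
thr0.R0=1 thr1.R0=0 thr1.R1=1
thr0.R0=1 thr1.R0=0 thr1.R1=2
thr0.R0=1 thr1.R0=1 thr1.R1=1
thr0.R0=1 thr1.R0=1 thr1.R1=2

outcome vector order: (thr0.R0,thr1.R0,thr1.R1)
|SC outcomes| = 10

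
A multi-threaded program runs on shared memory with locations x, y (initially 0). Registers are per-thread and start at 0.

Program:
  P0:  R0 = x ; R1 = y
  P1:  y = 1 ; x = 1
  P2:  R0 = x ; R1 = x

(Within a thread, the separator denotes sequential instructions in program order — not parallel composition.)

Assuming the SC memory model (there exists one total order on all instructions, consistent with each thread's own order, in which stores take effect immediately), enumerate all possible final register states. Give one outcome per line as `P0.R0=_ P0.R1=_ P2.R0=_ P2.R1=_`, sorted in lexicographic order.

P0.R0=0 P0.R1=0 P2.R0=0 P2.R1=0
P0.R0=0 P0.R1=0 P2.R0=0 P2.R1=1
P0.R0=0 P0.R1=0 P2.R0=1 P2.R1=1
P0.R0=0 P0.R1=1 P2.R0=0 P2.R1=0
P0.R0=0 P0.R1=1 P2.R0=0 P2.R1=1
P0.R0=0 P0.R1=1 P2.R0=1 P2.R1=1
P0.R0=1 P0.R1=1 P2.R0=0 P2.R1=0
P0.R0=1 P0.R1=1 P2.R0=0 P2.R1=1
P0.R0=1 P0.R1=1 P2.R0=1 P2.R1=1

outcome vector order: (P0.R0,P0.R1,P2.R0,P2.R1)
|SC outcomes| = 9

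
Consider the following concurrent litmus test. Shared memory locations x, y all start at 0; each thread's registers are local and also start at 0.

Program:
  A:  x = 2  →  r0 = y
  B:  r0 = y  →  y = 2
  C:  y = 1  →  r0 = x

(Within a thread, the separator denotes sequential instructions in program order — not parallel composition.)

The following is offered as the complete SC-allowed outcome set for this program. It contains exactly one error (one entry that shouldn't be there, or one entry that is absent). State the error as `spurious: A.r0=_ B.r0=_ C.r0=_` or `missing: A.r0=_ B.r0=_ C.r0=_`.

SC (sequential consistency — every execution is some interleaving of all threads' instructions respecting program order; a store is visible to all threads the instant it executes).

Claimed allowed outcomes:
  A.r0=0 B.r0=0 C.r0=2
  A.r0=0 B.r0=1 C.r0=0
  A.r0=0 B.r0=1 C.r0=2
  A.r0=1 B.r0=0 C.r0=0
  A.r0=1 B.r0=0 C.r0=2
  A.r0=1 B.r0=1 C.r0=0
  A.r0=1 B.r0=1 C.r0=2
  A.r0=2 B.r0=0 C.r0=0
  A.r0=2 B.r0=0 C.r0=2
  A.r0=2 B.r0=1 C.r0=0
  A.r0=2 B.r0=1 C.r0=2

outcome vector order: (A.r0,B.r0,C.r0)
[SC] allowed = {002 012 100 102 110 112 200 202 210 212}
claimed∖SC = {010}

spurious: A.r0=0 B.r0=1 C.r0=0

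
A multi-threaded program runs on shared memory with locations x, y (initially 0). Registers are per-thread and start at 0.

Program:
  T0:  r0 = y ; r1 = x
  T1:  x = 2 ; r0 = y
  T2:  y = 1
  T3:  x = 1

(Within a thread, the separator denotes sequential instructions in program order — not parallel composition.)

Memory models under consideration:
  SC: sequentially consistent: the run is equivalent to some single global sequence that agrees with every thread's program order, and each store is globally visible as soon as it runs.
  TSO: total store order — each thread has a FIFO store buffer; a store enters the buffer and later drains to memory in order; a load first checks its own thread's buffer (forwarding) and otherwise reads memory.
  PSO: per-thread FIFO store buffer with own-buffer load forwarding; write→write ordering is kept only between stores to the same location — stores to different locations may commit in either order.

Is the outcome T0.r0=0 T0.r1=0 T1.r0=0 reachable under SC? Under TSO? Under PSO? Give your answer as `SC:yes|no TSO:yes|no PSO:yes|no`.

outcome vector order: (T0.r0,T0.r1,T1.r0)
under SC → (0,0,0); (0,0,1); (0,1,0); (0,1,1); (0,2,0); (0,2,1); (1,0,1); (1,1,0); (1,1,1); (1,2,0); (1,2,1)
under TSO → (0,0,0); (0,0,1); (0,1,0); (0,1,1); (0,2,0); (0,2,1); (1,0,0); (1,0,1); (1,1,0); (1,1,1); (1,2,0); (1,2,1)
under PSO → (0,0,0); (0,0,1); (0,1,0); (0,1,1); (0,2,0); (0,2,1); (1,0,0); (1,0,1); (1,1,0); (1,1,1); (1,2,0); (1,2,1)
target (0,0,0) ∈ {SC,TSO,PSO}

SC:yes TSO:yes PSO:yes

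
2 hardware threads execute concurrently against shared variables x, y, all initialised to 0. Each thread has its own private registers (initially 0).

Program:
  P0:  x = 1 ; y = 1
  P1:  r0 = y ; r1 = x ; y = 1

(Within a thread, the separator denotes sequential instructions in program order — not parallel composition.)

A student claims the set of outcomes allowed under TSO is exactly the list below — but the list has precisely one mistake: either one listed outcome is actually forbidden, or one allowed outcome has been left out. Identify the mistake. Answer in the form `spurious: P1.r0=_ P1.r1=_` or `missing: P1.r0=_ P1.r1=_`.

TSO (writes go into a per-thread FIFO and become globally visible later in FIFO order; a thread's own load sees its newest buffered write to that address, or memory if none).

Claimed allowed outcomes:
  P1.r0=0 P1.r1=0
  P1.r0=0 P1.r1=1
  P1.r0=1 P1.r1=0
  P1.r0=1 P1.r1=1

spurious: P1.r0=1 P1.r1=0

outcome vector order: (P1.r0,P1.r1)
[TSO] allowed = {00 01 11}
claimed∖TSO = {10}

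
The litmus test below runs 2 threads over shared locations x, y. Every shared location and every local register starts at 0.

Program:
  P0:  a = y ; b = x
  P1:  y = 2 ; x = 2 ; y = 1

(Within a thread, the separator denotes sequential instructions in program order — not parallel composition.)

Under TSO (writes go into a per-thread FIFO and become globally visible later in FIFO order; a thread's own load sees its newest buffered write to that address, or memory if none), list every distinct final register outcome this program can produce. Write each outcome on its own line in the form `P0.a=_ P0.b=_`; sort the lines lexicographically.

outcome vector order: (P0.a,P0.b)
|TSO outcomes| = 5

P0.a=0 P0.b=0
P0.a=0 P0.b=2
P0.a=1 P0.b=2
P0.a=2 P0.b=0
P0.a=2 P0.b=2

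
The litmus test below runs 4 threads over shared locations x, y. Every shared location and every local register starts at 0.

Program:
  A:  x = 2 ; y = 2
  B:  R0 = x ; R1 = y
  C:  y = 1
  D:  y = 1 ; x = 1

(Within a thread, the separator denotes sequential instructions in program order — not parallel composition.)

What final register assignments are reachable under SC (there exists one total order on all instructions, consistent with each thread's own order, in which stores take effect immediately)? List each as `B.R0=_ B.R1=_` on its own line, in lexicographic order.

B.R0=0 B.R1=0
B.R0=0 B.R1=1
B.R0=0 B.R1=2
B.R0=1 B.R1=1
B.R0=1 B.R1=2
B.R0=2 B.R1=0
B.R0=2 B.R1=1
B.R0=2 B.R1=2

outcome vector order: (B.R0,B.R1)
|SC outcomes| = 8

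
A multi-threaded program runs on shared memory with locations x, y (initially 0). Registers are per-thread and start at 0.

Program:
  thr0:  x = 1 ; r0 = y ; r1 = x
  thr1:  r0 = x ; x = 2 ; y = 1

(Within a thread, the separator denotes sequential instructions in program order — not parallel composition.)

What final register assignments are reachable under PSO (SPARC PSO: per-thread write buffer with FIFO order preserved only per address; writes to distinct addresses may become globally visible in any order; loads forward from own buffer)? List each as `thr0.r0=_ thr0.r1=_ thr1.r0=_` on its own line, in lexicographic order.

outcome vector order: (thr0.r0,thr0.r1,thr1.r0)
|PSO outcomes| = 8

thr0.r0=0 thr0.r1=1 thr1.r0=0
thr0.r0=0 thr0.r1=1 thr1.r0=1
thr0.r0=0 thr0.r1=2 thr1.r0=0
thr0.r0=0 thr0.r1=2 thr1.r0=1
thr0.r0=1 thr0.r1=1 thr1.r0=0
thr0.r0=1 thr0.r1=1 thr1.r0=1
thr0.r0=1 thr0.r1=2 thr1.r0=0
thr0.r0=1 thr0.r1=2 thr1.r0=1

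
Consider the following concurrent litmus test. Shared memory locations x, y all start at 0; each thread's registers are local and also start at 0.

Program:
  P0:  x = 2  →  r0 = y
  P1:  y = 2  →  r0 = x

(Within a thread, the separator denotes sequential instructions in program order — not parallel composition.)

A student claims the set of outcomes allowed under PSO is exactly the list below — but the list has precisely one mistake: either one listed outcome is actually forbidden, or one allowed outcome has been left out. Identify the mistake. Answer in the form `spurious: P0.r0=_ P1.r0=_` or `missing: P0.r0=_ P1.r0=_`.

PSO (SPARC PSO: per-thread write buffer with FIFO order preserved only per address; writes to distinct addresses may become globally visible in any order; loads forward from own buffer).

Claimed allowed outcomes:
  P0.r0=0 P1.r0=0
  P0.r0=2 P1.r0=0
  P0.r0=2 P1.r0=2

outcome vector order: (P0.r0,P1.r0)
PSO (4): 0/0, 0/2, 2/0, 2/2
PSO∖claimed = {0/2}

missing: P0.r0=0 P1.r0=2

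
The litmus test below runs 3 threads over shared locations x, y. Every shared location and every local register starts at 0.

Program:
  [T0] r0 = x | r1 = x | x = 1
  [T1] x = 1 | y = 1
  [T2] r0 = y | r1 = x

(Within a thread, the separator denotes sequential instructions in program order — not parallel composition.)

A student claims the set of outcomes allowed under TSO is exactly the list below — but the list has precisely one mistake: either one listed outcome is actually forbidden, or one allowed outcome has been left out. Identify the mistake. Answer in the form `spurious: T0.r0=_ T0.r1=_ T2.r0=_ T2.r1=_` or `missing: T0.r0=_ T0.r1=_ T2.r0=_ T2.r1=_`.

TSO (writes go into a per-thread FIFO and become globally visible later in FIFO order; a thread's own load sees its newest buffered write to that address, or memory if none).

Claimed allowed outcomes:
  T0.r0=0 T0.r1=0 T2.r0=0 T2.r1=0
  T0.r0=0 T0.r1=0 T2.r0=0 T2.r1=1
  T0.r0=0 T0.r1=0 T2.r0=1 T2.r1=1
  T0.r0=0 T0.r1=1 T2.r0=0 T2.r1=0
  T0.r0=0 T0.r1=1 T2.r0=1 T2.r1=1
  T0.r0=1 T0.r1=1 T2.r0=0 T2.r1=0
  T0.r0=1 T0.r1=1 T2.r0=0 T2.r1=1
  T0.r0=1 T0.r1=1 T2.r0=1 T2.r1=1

outcome vector order: (T0.r0,T0.r1,T2.r0,T2.r1)
[TSO] allowed = {0000, 0001, 0011, 0100, 0101, 0111, 1100, 1101, 1111}
TSO∖claimed = {0101}

missing: T0.r0=0 T0.r1=1 T2.r0=0 T2.r1=1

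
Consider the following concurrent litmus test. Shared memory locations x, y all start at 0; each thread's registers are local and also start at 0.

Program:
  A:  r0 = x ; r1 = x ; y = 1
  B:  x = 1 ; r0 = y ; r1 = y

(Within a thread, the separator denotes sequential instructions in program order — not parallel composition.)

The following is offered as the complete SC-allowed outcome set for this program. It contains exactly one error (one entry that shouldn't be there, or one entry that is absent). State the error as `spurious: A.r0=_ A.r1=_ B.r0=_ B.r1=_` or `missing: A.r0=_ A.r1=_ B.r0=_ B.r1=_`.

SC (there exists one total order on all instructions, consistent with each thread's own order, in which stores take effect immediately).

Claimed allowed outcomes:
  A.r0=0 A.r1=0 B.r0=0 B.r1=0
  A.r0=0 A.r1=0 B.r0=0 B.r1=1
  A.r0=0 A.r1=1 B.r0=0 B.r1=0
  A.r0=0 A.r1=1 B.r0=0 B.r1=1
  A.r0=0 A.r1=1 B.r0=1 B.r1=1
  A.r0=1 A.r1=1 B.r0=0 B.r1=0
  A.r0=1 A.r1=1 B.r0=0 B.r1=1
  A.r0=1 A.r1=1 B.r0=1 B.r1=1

missing: A.r0=0 A.r1=0 B.r0=1 B.r1=1

outcome vector order: (A.r0,A.r1,B.r0,B.r1)
[SC] allowed = {(0,0,0,0); (0,0,0,1); (0,0,1,1); (0,1,0,0); (0,1,0,1); (0,1,1,1); (1,1,0,0); (1,1,0,1); (1,1,1,1)}
SC∖claimed = {(0,0,1,1)}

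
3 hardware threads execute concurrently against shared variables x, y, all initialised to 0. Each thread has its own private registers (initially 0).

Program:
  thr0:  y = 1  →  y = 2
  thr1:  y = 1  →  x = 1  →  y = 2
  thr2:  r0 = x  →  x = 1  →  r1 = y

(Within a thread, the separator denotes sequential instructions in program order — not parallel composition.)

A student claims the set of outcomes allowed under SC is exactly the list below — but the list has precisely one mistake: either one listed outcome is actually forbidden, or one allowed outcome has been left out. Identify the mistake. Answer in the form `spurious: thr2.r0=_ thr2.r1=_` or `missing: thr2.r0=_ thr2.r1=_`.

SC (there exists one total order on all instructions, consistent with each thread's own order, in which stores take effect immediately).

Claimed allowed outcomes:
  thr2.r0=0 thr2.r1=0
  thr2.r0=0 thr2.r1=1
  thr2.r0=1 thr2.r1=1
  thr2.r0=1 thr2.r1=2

outcome vector order: (thr2.r0,thr2.r1)
under SC → (0,0); (0,1); (0,2); (1,1); (1,2)
SC∖claimed = {(0,2)}

missing: thr2.r0=0 thr2.r1=2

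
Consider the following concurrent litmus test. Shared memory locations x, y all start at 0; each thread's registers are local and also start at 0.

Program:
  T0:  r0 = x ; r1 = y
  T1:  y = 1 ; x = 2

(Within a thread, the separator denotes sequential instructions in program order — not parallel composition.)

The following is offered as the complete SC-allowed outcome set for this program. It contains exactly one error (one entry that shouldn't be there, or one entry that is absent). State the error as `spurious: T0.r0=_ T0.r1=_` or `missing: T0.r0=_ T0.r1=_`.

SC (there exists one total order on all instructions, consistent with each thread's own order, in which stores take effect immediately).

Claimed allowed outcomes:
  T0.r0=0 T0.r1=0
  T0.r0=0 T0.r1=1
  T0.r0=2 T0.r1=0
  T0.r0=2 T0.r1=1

spurious: T0.r0=2 T0.r1=0

outcome vector order: (T0.r0,T0.r1)
SC: 3 outcomes — {<0 0>, <0 1>, <2 1>}
claimed∖SC = {<2 0>}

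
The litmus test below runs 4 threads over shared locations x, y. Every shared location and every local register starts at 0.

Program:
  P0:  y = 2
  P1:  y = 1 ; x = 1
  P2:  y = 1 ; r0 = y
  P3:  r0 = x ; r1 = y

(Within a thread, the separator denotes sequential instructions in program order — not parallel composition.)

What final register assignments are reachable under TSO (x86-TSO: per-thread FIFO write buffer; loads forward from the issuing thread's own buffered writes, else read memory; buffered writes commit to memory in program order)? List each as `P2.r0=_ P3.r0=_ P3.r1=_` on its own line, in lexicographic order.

outcome vector order: (P2.r0,P3.r0,P3.r1)
|TSO outcomes| = 10

P2.r0=1 P3.r0=0 P3.r1=0
P2.r0=1 P3.r0=0 P3.r1=1
P2.r0=1 P3.r0=0 P3.r1=2
P2.r0=1 P3.r0=1 P3.r1=1
P2.r0=1 P3.r0=1 P3.r1=2
P2.r0=2 P3.r0=0 P3.r1=0
P2.r0=2 P3.r0=0 P3.r1=1
P2.r0=2 P3.r0=0 P3.r1=2
P2.r0=2 P3.r0=1 P3.r1=1
P2.r0=2 P3.r0=1 P3.r1=2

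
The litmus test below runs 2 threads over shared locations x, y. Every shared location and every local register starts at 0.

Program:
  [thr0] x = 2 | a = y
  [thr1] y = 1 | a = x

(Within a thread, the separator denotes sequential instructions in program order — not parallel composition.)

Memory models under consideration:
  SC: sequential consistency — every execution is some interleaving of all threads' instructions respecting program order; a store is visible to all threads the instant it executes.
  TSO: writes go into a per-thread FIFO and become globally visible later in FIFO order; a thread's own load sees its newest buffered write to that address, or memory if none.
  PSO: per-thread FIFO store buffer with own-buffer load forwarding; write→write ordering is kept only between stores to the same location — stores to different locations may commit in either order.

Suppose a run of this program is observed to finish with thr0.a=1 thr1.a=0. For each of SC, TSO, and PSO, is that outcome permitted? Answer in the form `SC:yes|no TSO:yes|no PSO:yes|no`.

SC:yes TSO:yes PSO:yes

outcome vector order: (thr0.a,thr1.a)
under SC → <0 2>; <1 0>; <1 2>
under TSO → <0 0>; <0 2>; <1 0>; <1 2>
under PSO → <0 0>; <0 2>; <1 0>; <1 2>
target <1 0> ∈ {SC,TSO,PSO}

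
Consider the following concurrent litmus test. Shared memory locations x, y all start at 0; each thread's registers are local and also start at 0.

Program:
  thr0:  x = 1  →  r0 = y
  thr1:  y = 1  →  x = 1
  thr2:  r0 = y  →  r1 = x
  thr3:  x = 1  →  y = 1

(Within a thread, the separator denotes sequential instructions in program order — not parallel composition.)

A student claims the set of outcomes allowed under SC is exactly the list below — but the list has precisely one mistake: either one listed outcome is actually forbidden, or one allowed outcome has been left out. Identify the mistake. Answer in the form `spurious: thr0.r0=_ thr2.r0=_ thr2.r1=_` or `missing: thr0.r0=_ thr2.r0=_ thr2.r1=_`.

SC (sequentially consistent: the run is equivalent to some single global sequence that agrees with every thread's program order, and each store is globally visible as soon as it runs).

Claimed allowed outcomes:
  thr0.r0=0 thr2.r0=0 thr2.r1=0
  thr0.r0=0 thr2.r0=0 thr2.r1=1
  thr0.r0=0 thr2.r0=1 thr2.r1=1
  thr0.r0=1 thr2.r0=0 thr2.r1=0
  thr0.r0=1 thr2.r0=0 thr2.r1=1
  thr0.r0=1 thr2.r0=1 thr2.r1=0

missing: thr0.r0=1 thr2.r0=1 thr2.r1=1

outcome vector order: (thr0.r0,thr2.r0,thr2.r1)
under SC → 0/0/0; 0/0/1; 0/1/1; 1/0/0; 1/0/1; 1/1/0; 1/1/1
SC∖claimed = {1/1/1}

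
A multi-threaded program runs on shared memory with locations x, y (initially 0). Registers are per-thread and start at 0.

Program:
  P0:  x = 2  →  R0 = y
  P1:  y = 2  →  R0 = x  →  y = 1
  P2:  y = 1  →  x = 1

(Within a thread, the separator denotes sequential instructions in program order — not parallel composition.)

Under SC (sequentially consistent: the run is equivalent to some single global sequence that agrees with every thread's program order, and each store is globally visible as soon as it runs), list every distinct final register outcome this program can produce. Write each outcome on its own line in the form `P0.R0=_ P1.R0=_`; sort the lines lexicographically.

P0.R0=0 P1.R0=1
P0.R0=0 P1.R0=2
P0.R0=1 P1.R0=0
P0.R0=1 P1.R0=1
P0.R0=1 P1.R0=2
P0.R0=2 P1.R0=0
P0.R0=2 P1.R0=1
P0.R0=2 P1.R0=2

outcome vector order: (P0.R0,P1.R0)
|SC outcomes| = 8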